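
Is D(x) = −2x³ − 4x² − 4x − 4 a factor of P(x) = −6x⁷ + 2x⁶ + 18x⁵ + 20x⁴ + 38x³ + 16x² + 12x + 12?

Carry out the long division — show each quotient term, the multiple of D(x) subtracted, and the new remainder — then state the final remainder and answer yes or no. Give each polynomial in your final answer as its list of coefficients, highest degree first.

Step 1: lead(−6x⁷ + 2x⁶ + 18x⁵ + 20x⁴ + 38x³ + 16x² + 12x + 12) ÷ lead(D) = −6x⁷ ÷ −2x³ = 3x⁴. Subtract (3x⁴)·D = −6x⁷ − 12x⁶ − 12x⁵ − 12x⁴. Remainder: 14x⁶ + 30x⁵ + 32x⁴ + 38x³ + 16x² + 12x + 12.
Step 2: lead(14x⁶ + 30x⁵ + 32x⁴ + 38x³ + 16x² + 12x + 12) ÷ lead(D) = 14x⁶ ÷ −2x³ = −7x³. Subtract (−7x³)·D = 14x⁶ + 28x⁵ + 28x⁴ + 28x³. Remainder: 2x⁵ + 4x⁴ + 10x³ + 16x² + 12x + 12.
Step 3: lead(2x⁵ + 4x⁴ + 10x³ + 16x² + 12x + 12) ÷ lead(D) = 2x⁵ ÷ −2x³ = −x². Subtract (−x²)·D = 2x⁵ + 4x⁴ + 4x³ + 4x². Remainder: 6x³ + 12x² + 12x + 12.
Step 4: lead(6x³ + 12x² + 12x + 12) ÷ lead(D) = 6x³ ÷ −2x³ = −3. Subtract (−3)·D = 6x³ + 12x² + 12x + 12. Remainder: 0.

R = [0], so D(x) is a factor of P(x). yes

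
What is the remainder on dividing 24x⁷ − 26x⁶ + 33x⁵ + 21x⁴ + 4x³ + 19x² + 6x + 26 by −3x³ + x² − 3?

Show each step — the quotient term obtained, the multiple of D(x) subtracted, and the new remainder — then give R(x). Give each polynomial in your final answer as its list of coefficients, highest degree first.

Step 1: lead(24x⁷ − 26x⁶ + 33x⁵ + 21x⁴ + 4x³ + 19x² + 6x + 26) ÷ lead(D) = 24x⁷ ÷ −3x³ = −8x⁴. Subtract (−8x⁴)·D = 24x⁷ − 8x⁶ + 24x⁴. Remainder: −18x⁶ + 33x⁵ − 3x⁴ + 4x³ + 19x² + 6x + 26.
Step 2: lead(−18x⁶ + 33x⁵ − 3x⁴ + 4x³ + 19x² + 6x + 26) ÷ lead(D) = −18x⁶ ÷ −3x³ = 6x³. Subtract (6x³)·D = −18x⁶ + 6x⁵ − 18x³. Remainder: 27x⁵ − 3x⁴ + 22x³ + 19x² + 6x + 26.
Step 3: lead(27x⁵ − 3x⁴ + 22x³ + 19x² + 6x + 26) ÷ lead(D) = 27x⁵ ÷ −3x³ = −9x². Subtract (−9x²)·D = 27x⁵ − 9x⁴ + 27x². Remainder: 6x⁴ + 22x³ − 8x² + 6x + 26.
Step 4: lead(6x⁴ + 22x³ − 8x² + 6x + 26) ÷ lead(D) = 6x⁴ ÷ −3x³ = −2x. Subtract (−2x)·D = 6x⁴ − 2x³ + 6x. Remainder: 24x³ − 8x² + 26.
Step 5: lead(24x³ − 8x² + 26) ÷ lead(D) = 24x³ ÷ −3x³ = −8. Subtract (−8)·D = 24x³ − 8x² + 24. Remainder: 2.

R = [2]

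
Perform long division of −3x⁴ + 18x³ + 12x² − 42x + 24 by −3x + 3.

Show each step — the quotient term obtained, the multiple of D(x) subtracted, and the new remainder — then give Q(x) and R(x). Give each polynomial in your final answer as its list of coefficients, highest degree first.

Step 1: lead(−3x⁴ + 18x³ + 12x² − 42x + 24) ÷ lead(D) = −3x⁴ ÷ −3x = x³. Subtract (x³)·D = −3x⁴ + 3x³. Remainder: 15x³ + 12x² − 42x + 24.
Step 2: lead(15x³ + 12x² − 42x + 24) ÷ lead(D) = 15x³ ÷ −3x = −5x². Subtract (−5x²)·D = 15x³ − 15x². Remainder: 27x² − 42x + 24.
Step 3: lead(27x² − 42x + 24) ÷ lead(D) = 27x² ÷ −3x = −9x. Subtract (−9x)·D = 27x² − 27x. Remainder: −15x + 24.
Step 4: lead(−15x + 24) ÷ lead(D) = −15x ÷ −3x = 5. Subtract (5)·D = −15x + 15. Remainder: 9.

Q = [1, -5, -9, 5]; R = [9]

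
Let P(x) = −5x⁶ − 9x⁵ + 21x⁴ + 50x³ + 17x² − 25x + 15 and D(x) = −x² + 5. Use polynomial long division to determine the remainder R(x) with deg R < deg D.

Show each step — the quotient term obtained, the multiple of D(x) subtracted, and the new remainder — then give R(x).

Step 1: lead(−5x⁶ − 9x⁵ + 21x⁴ + 50x³ + 17x² − 25x + 15) ÷ lead(D) = −5x⁶ ÷ −x² = 5x⁴. Subtract (5x⁴)·D = −5x⁶ + 25x⁴. Remainder: −9x⁵ − 4x⁴ + 50x³ + 17x² − 25x + 15.
Step 2: lead(−9x⁵ − 4x⁴ + 50x³ + 17x² − 25x + 15) ÷ lead(D) = −9x⁵ ÷ −x² = 9x³. Subtract (9x³)·D = −9x⁵ + 45x³. Remainder: −4x⁴ + 5x³ + 17x² − 25x + 15.
Step 3: lead(−4x⁴ + 5x³ + 17x² − 25x + 15) ÷ lead(D) = −4x⁴ ÷ −x² = 4x². Subtract (4x²)·D = −4x⁴ + 20x². Remainder: 5x³ − 3x² − 25x + 15.
Step 4: lead(5x³ − 3x² − 25x + 15) ÷ lead(D) = 5x³ ÷ −x² = −5x. Subtract (−5x)·D = 5x³ − 25x. Remainder: −3x² + 15.
Step 5: lead(−3x² + 15) ÷ lead(D) = −3x² ÷ −x² = 3. Subtract (3)·D = −3x² + 15. Remainder: 0.

R(x) = 0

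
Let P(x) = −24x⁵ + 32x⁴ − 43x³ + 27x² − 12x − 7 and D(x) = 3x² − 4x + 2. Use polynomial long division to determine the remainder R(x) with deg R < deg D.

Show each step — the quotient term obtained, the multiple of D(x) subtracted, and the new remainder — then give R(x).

R(x) = −6x − 1

Step 1: lead(−24x⁵ + 32x⁴ − 43x³ + 27x² − 12x − 7) ÷ lead(D) = −24x⁵ ÷ 3x² = −8x³. Subtract (−8x³)·D = −24x⁵ + 32x⁴ − 16x³. Remainder: −27x³ + 27x² − 12x − 7.
Step 2: lead(−27x³ + 27x² − 12x − 7) ÷ lead(D) = −27x³ ÷ 3x² = −9x. Subtract (−9x)·D = −27x³ + 36x² − 18x. Remainder: −9x² + 6x − 7.
Step 3: lead(−9x² + 6x − 7) ÷ lead(D) = −9x² ÷ 3x² = −3. Subtract (−3)·D = −9x² + 12x − 6. Remainder: −6x − 1.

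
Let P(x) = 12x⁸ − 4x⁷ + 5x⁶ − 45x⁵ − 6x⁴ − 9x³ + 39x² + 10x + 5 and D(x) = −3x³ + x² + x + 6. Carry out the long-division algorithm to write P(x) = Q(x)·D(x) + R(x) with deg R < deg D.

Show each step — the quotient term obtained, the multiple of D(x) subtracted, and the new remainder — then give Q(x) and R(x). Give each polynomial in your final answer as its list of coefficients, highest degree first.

Step 1: lead(12x⁸ − 4x⁷ + 5x⁶ − 45x⁵ − 6x⁴ − 9x³ + 39x² + 10x + 5) ÷ lead(D) = 12x⁸ ÷ −3x³ = −4x⁵. Subtract (−4x⁵)·D = 12x⁸ − 4x⁷ − 4x⁶ − 24x⁵. Remainder: 9x⁶ − 21x⁵ − 6x⁴ − 9x³ + 39x² + 10x + 5.
Step 2: lead(9x⁶ − 21x⁵ − 6x⁴ − 9x³ + 39x² + 10x + 5) ÷ lead(D) = 9x⁶ ÷ −3x³ = −3x³. Subtract (−3x³)·D = 9x⁶ − 3x⁵ − 3x⁴ − 18x³. Remainder: −18x⁵ − 3x⁴ + 9x³ + 39x² + 10x + 5.
Step 3: lead(−18x⁵ − 3x⁴ + 9x³ + 39x² + 10x + 5) ÷ lead(D) = −18x⁵ ÷ −3x³ = 6x². Subtract (6x²)·D = −18x⁵ + 6x⁴ + 6x³ + 36x². Remainder: −9x⁴ + 3x³ + 3x² + 10x + 5.
Step 4: lead(−9x⁴ + 3x³ + 3x² + 10x + 5) ÷ lead(D) = −9x⁴ ÷ −3x³ = 3x. Subtract (3x)·D = −9x⁴ + 3x³ + 3x² + 18x. Remainder: −8x + 5.

Q = [-4, 0, -3, 6, 3, 0]; R = [-8, 5]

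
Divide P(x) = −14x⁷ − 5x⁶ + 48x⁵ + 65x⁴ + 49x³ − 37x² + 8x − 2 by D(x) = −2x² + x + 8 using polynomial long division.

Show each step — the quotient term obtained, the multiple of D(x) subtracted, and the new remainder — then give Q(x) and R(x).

Q(x) = 7x⁵ + 6x⁴ + 7x³ − 5x² + x − 1; R(x) = x + 6

Step 1: lead(−14x⁷ − 5x⁶ + 48x⁵ + 65x⁴ + 49x³ − 37x² + 8x − 2) ÷ lead(D) = −14x⁷ ÷ −2x² = 7x⁵. Subtract (7x⁵)·D = −14x⁷ + 7x⁶ + 56x⁵. Remainder: −12x⁶ − 8x⁵ + 65x⁴ + 49x³ − 37x² + 8x − 2.
Step 2: lead(−12x⁶ − 8x⁵ + 65x⁴ + 49x³ − 37x² + 8x − 2) ÷ lead(D) = −12x⁶ ÷ −2x² = 6x⁴. Subtract (6x⁴)·D = −12x⁶ + 6x⁵ + 48x⁴. Remainder: −14x⁵ + 17x⁴ + 49x³ − 37x² + 8x − 2.
Step 3: lead(−14x⁵ + 17x⁴ + 49x³ − 37x² + 8x − 2) ÷ lead(D) = −14x⁵ ÷ −2x² = 7x³. Subtract (7x³)·D = −14x⁵ + 7x⁴ + 56x³. Remainder: 10x⁴ − 7x³ − 37x² + 8x − 2.
Step 4: lead(10x⁴ − 7x³ − 37x² + 8x − 2) ÷ lead(D) = 10x⁴ ÷ −2x² = −5x². Subtract (−5x²)·D = 10x⁴ − 5x³ − 40x². Remainder: −2x³ + 3x² + 8x − 2.
Step 5: lead(−2x³ + 3x² + 8x − 2) ÷ lead(D) = −2x³ ÷ −2x² = x. Subtract (x)·D = −2x³ + x² + 8x. Remainder: 2x² − 2.
Step 6: lead(2x² − 2) ÷ lead(D) = 2x² ÷ −2x² = −1. Subtract (−1)·D = 2x² − x − 8. Remainder: x + 6.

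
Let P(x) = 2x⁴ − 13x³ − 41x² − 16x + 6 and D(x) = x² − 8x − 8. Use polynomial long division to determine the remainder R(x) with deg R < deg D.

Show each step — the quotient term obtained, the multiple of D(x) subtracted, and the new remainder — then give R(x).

R(x) = −2

Step 1: lead(2x⁴ − 13x³ − 41x² − 16x + 6) ÷ lead(D) = 2x⁴ ÷ x² = 2x². Subtract (2x²)·D = 2x⁴ − 16x³ − 16x². Remainder: 3x³ − 25x² − 16x + 6.
Step 2: lead(3x³ − 25x² − 16x + 6) ÷ lead(D) = 3x³ ÷ x² = 3x. Subtract (3x)·D = 3x³ − 24x² − 24x. Remainder: −x² + 8x + 6.
Step 3: lead(−x² + 8x + 6) ÷ lead(D) = −x² ÷ x² = −1. Subtract (−1)·D = −x² + 8x + 8. Remainder: −2.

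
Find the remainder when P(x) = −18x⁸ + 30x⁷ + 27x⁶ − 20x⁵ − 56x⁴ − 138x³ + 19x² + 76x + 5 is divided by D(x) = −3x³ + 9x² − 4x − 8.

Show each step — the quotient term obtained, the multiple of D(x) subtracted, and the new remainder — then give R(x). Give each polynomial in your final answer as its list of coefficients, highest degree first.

R = [-3]

Step 1: lead(−18x⁸ + 30x⁷ + 27x⁶ − 20x⁵ − 56x⁴ − 138x³ + 19x² + 76x + 5) ÷ lead(D) = −18x⁸ ÷ −3x³ = 6x⁵. Subtract (6x⁵)·D = −18x⁸ + 54x⁷ − 24x⁶ − 48x⁵. Remainder: −24x⁷ + 51x⁶ + 28x⁵ − 56x⁴ − 138x³ + 19x² + 76x + 5.
Step 2: lead(−24x⁷ + 51x⁶ + 28x⁵ − 56x⁴ − 138x³ + 19x² + 76x + 5) ÷ lead(D) = −24x⁷ ÷ −3x³ = 8x⁴. Subtract (8x⁴)·D = −24x⁷ + 72x⁶ − 32x⁵ − 64x⁴. Remainder: −21x⁶ + 60x⁵ + 8x⁴ − 138x³ + 19x² + 76x + 5.
Step 3: lead(−21x⁶ + 60x⁵ + 8x⁴ − 138x³ + 19x² + 76x + 5) ÷ lead(D) = −21x⁶ ÷ −3x³ = 7x³. Subtract (7x³)·D = −21x⁶ + 63x⁵ − 28x⁴ − 56x³. Remainder: −3x⁵ + 36x⁴ − 82x³ + 19x² + 76x + 5.
Step 4: lead(−3x⁵ + 36x⁴ − 82x³ + 19x² + 76x + 5) ÷ lead(D) = −3x⁵ ÷ −3x³ = x². Subtract (x²)·D = −3x⁵ + 9x⁴ − 4x³ − 8x². Remainder: 27x⁴ − 78x³ + 27x² + 76x + 5.
Step 5: lead(27x⁴ − 78x³ + 27x² + 76x + 5) ÷ lead(D) = 27x⁴ ÷ −3x³ = −9x. Subtract (−9x)·D = 27x⁴ − 81x³ + 36x² + 72x. Remainder: 3x³ − 9x² + 4x + 5.
Step 6: lead(3x³ − 9x² + 4x + 5) ÷ lead(D) = 3x³ ÷ −3x³ = −1. Subtract (−1)·D = 3x³ − 9x² + 4x + 8. Remainder: −3.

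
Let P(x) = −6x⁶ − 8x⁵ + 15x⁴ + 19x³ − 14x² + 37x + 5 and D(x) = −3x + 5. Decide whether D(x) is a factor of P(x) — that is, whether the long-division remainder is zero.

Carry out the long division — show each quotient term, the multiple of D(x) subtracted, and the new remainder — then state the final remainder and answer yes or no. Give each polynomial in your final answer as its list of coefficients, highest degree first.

Step 1: lead(−6x⁶ − 8x⁵ + 15x⁴ + 19x³ − 14x² + 37x + 5) ÷ lead(D) = −6x⁶ ÷ −3x = 2x⁵. Subtract (2x⁵)·D = −6x⁶ + 10x⁵. Remainder: −18x⁵ + 15x⁴ + 19x³ − 14x² + 37x + 5.
Step 2: lead(−18x⁵ + 15x⁴ + 19x³ − 14x² + 37x + 5) ÷ lead(D) = −18x⁵ ÷ −3x = 6x⁴. Subtract (6x⁴)·D = −18x⁵ + 30x⁴. Remainder: −15x⁴ + 19x³ − 14x² + 37x + 5.
Step 3: lead(−15x⁴ + 19x³ − 14x² + 37x + 5) ÷ lead(D) = −15x⁴ ÷ −3x = 5x³. Subtract (5x³)·D = −15x⁴ + 25x³. Remainder: −6x³ − 14x² + 37x + 5.
Step 4: lead(−6x³ − 14x² + 37x + 5) ÷ lead(D) = −6x³ ÷ −3x = 2x². Subtract (2x²)·D = −6x³ + 10x². Remainder: −24x² + 37x + 5.
Step 5: lead(−24x² + 37x + 5) ÷ lead(D) = −24x² ÷ −3x = 8x. Subtract (8x)·D = −24x² + 40x. Remainder: −3x + 5.
Step 6: lead(−3x + 5) ÷ lead(D) = −3x ÷ −3x = 1. Subtract (1)·D = −3x + 5. Remainder: 0.

R = [0], so D(x) is a factor of P(x). yes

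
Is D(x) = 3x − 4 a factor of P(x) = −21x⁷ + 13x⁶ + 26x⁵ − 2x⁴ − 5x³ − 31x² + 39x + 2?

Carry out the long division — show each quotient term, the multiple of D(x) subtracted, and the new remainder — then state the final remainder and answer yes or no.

Step 1: lead(−21x⁷ + 13x⁶ + 26x⁵ − 2x⁴ − 5x³ − 31x² + 39x + 2) ÷ lead(D) = −21x⁷ ÷ 3x = −7x⁶. Subtract (−7x⁶)·D = −21x⁷ + 28x⁶. Remainder: −15x⁶ + 26x⁵ − 2x⁴ − 5x³ − 31x² + 39x + 2.
Step 2: lead(−15x⁶ + 26x⁵ − 2x⁴ − 5x³ − 31x² + 39x + 2) ÷ lead(D) = −15x⁶ ÷ 3x = −5x⁵. Subtract (−5x⁵)·D = −15x⁶ + 20x⁵. Remainder: 6x⁵ − 2x⁴ − 5x³ − 31x² + 39x + 2.
Step 3: lead(6x⁵ − 2x⁴ − 5x³ − 31x² + 39x + 2) ÷ lead(D) = 6x⁵ ÷ 3x = 2x⁴. Subtract (2x⁴)·D = 6x⁵ − 8x⁴. Remainder: 6x⁴ − 5x³ − 31x² + 39x + 2.
Step 4: lead(6x⁴ − 5x³ − 31x² + 39x + 2) ÷ lead(D) = 6x⁴ ÷ 3x = 2x³. Subtract (2x³)·D = 6x⁴ − 8x³. Remainder: 3x³ − 31x² + 39x + 2.
Step 5: lead(3x³ − 31x² + 39x + 2) ÷ lead(D) = 3x³ ÷ 3x = x². Subtract (x²)·D = 3x³ − 4x². Remainder: −27x² + 39x + 2.
Step 6: lead(−27x² + 39x + 2) ÷ lead(D) = −27x² ÷ 3x = −9x. Subtract (−9x)·D = −27x² + 36x. Remainder: 3x + 2.
Step 7: lead(3x + 2) ÷ lead(D) = 3x ÷ 3x = 1. Subtract (1)·D = 3x − 4. Remainder: 6.

R(x) = 6, so D(x) is not a factor of P(x). no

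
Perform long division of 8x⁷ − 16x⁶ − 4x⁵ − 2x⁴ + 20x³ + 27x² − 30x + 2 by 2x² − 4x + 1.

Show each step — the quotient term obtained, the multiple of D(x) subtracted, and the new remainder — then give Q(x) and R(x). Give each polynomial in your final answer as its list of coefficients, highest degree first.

Step 1: lead(8x⁷ − 16x⁶ − 4x⁵ − 2x⁴ + 20x³ + 27x² − 30x + 2) ÷ lead(D) = 8x⁷ ÷ 2x² = 4x⁵. Subtract (4x⁵)·D = 8x⁷ − 16x⁶ + 4x⁵. Remainder: −8x⁵ − 2x⁴ + 20x³ + 27x² − 30x + 2.
Step 2: lead(−8x⁵ − 2x⁴ + 20x³ + 27x² − 30x + 2) ÷ lead(D) = −8x⁵ ÷ 2x² = −4x³. Subtract (−4x³)·D = −8x⁵ + 16x⁴ − 4x³. Remainder: −18x⁴ + 24x³ + 27x² − 30x + 2.
Step 3: lead(−18x⁴ + 24x³ + 27x² − 30x + 2) ÷ lead(D) = −18x⁴ ÷ 2x² = −9x². Subtract (−9x²)·D = −18x⁴ + 36x³ − 9x². Remainder: −12x³ + 36x² − 30x + 2.
Step 4: lead(−12x³ + 36x² − 30x + 2) ÷ lead(D) = −12x³ ÷ 2x² = −6x. Subtract (−6x)·D = −12x³ + 24x² − 6x. Remainder: 12x² − 24x + 2.
Step 5: lead(12x² − 24x + 2) ÷ lead(D) = 12x² ÷ 2x² = 6. Subtract (6)·D = 12x² − 24x + 6. Remainder: −4.

Q = [4, 0, -4, -9, -6, 6]; R = [-4]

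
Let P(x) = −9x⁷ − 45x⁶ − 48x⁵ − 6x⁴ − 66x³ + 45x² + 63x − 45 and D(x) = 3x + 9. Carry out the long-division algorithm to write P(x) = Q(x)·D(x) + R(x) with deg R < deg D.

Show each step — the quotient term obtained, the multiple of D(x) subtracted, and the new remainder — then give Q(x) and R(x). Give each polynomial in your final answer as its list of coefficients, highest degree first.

Q = [-3, -6, 2, -8, 2, 9, -6]; R = [9]

Step 1: lead(−9x⁷ − 45x⁶ − 48x⁵ − 6x⁴ − 66x³ + 45x² + 63x − 45) ÷ lead(D) = −9x⁷ ÷ 3x = −3x⁶. Subtract (−3x⁶)·D = −9x⁷ − 27x⁶. Remainder: −18x⁶ − 48x⁵ − 6x⁴ − 66x³ + 45x² + 63x − 45.
Step 2: lead(−18x⁶ − 48x⁵ − 6x⁴ − 66x³ + 45x² + 63x − 45) ÷ lead(D) = −18x⁶ ÷ 3x = −6x⁵. Subtract (−6x⁵)·D = −18x⁶ − 54x⁵. Remainder: 6x⁵ − 6x⁴ − 66x³ + 45x² + 63x − 45.
Step 3: lead(6x⁵ − 6x⁴ − 66x³ + 45x² + 63x − 45) ÷ lead(D) = 6x⁵ ÷ 3x = 2x⁴. Subtract (2x⁴)·D = 6x⁵ + 18x⁴. Remainder: −24x⁴ − 66x³ + 45x² + 63x − 45.
Step 4: lead(−24x⁴ − 66x³ + 45x² + 63x − 45) ÷ lead(D) = −24x⁴ ÷ 3x = −8x³. Subtract (−8x³)·D = −24x⁴ − 72x³. Remainder: 6x³ + 45x² + 63x − 45.
Step 5: lead(6x³ + 45x² + 63x − 45) ÷ lead(D) = 6x³ ÷ 3x = 2x². Subtract (2x²)·D = 6x³ + 18x². Remainder: 27x² + 63x − 45.
Step 6: lead(27x² + 63x − 45) ÷ lead(D) = 27x² ÷ 3x = 9x. Subtract (9x)·D = 27x² + 81x. Remainder: −18x − 45.
Step 7: lead(−18x − 45) ÷ lead(D) = −18x ÷ 3x = −6. Subtract (−6)·D = −18x − 54. Remainder: 9.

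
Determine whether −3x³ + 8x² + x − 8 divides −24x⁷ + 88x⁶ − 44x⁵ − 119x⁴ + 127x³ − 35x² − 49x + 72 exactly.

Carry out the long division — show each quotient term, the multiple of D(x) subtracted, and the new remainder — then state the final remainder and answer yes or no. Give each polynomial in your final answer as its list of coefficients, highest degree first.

R = [0], so D(x) is a factor of P(x). yes

Step 1: lead(−24x⁷ + 88x⁶ − 44x⁵ − 119x⁴ + 127x³ − 35x² − 49x + 72) ÷ lead(D) = −24x⁷ ÷ −3x³ = 8x⁴. Subtract (8x⁴)·D = −24x⁷ + 64x⁶ + 8x⁵ − 64x⁴. Remainder: 24x⁶ − 52x⁵ − 55x⁴ + 127x³ − 35x² − 49x + 72.
Step 2: lead(24x⁶ − 52x⁵ − 55x⁴ + 127x³ − 35x² − 49x + 72) ÷ lead(D) = 24x⁶ ÷ −3x³ = −8x³. Subtract (−8x³)·D = 24x⁶ − 64x⁵ − 8x⁴ + 64x³. Remainder: 12x⁵ − 47x⁴ + 63x³ − 35x² − 49x + 72.
Step 3: lead(12x⁵ − 47x⁴ + 63x³ − 35x² − 49x + 72) ÷ lead(D) = 12x⁵ ÷ −3x³ = −4x². Subtract (−4x²)·D = 12x⁵ − 32x⁴ − 4x³ + 32x². Remainder: −15x⁴ + 67x³ − 67x² − 49x + 72.
Step 4: lead(−15x⁴ + 67x³ − 67x² − 49x + 72) ÷ lead(D) = −15x⁴ ÷ −3x³ = 5x. Subtract (5x)·D = −15x⁴ + 40x³ + 5x² − 40x. Remainder: 27x³ − 72x² − 9x + 72.
Step 5: lead(27x³ − 72x² − 9x + 72) ÷ lead(D) = 27x³ ÷ −3x³ = −9. Subtract (−9)·D = 27x³ − 72x² − 9x + 72. Remainder: 0.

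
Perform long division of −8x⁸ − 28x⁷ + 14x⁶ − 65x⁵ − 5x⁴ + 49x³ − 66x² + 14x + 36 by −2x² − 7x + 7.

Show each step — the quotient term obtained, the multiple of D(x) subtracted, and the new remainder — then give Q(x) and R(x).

Step 1: lead(−8x⁸ − 28x⁷ + 14x⁶ − 65x⁵ − 5x⁴ + 49x³ − 66x² + 14x + 36) ÷ lead(D) = −8x⁸ ÷ −2x² = 4x⁶. Subtract (4x⁶)·D = −8x⁸ − 28x⁷ + 28x⁶. Remainder: −14x⁶ − 65x⁵ − 5x⁴ + 49x³ − 66x² + 14x + 36.
Step 2: lead(−14x⁶ − 65x⁵ − 5x⁴ + 49x³ − 66x² + 14x + 36) ÷ lead(D) = −14x⁶ ÷ −2x² = 7x⁴. Subtract (7x⁴)·D = −14x⁶ − 49x⁵ + 49x⁴. Remainder: −16x⁵ − 54x⁴ + 49x³ − 66x² + 14x + 36.
Step 3: lead(−16x⁵ − 54x⁴ + 49x³ − 66x² + 14x + 36) ÷ lead(D) = −16x⁵ ÷ −2x² = 8x³. Subtract (8x³)·D = −16x⁵ − 56x⁴ + 56x³. Remainder: 2x⁴ − 7x³ − 66x² + 14x + 36.
Step 4: lead(2x⁴ − 7x³ − 66x² + 14x + 36) ÷ lead(D) = 2x⁴ ÷ −2x² = −x². Subtract (−x²)·D = 2x⁴ + 7x³ − 7x². Remainder: −14x³ − 59x² + 14x + 36.
Step 5: lead(−14x³ − 59x² + 14x + 36) ÷ lead(D) = −14x³ ÷ −2x² = 7x. Subtract (7x)·D = −14x³ − 49x² + 49x. Remainder: −10x² − 35x + 36.
Step 6: lead(−10x² − 35x + 36) ÷ lead(D) = −10x² ÷ −2x² = 5. Subtract (5)·D = −10x² − 35x + 35. Remainder: 1.

Q(x) = 4x⁶ + 7x⁴ + 8x³ − x² + 7x + 5; R(x) = 1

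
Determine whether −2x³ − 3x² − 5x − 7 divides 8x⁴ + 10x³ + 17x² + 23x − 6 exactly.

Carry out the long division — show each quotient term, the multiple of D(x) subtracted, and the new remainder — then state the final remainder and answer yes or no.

Step 1: lead(8x⁴ + 10x³ + 17x² + 23x − 6) ÷ lead(D) = 8x⁴ ÷ −2x³ = −4x. Subtract (−4x)·D = 8x⁴ + 12x³ + 20x² + 28x. Remainder: −2x³ − 3x² − 5x − 6.
Step 2: lead(−2x³ − 3x² − 5x − 6) ÷ lead(D) = −2x³ ÷ −2x³ = 1. Subtract (1)·D = −2x³ − 3x² − 5x − 7. Remainder: 1.

R(x) = 1, so D(x) is not a factor of P(x). no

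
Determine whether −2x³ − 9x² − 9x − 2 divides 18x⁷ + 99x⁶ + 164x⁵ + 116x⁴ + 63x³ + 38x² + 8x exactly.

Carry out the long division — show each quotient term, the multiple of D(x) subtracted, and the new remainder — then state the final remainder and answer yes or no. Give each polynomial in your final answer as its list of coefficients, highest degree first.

Step 1: lead(18x⁷ + 99x⁶ + 164x⁵ + 116x⁴ + 63x³ + 38x² + 8x) ÷ lead(D) = 18x⁷ ÷ −2x³ = −9x⁴. Subtract (−9x⁴)·D = 18x⁷ + 81x⁶ + 81x⁵ + 18x⁴. Remainder: 18x⁶ + 83x⁵ + 98x⁴ + 63x³ + 38x² + 8x.
Step 2: lead(18x⁶ + 83x⁵ + 98x⁴ + 63x³ + 38x² + 8x) ÷ lead(D) = 18x⁶ ÷ −2x³ = −9x³. Subtract (−9x³)·D = 18x⁶ + 81x⁵ + 81x⁴ + 18x³. Remainder: 2x⁵ + 17x⁴ + 45x³ + 38x² + 8x.
Step 3: lead(2x⁵ + 17x⁴ + 45x³ + 38x² + 8x) ÷ lead(D) = 2x⁵ ÷ −2x³ = −x². Subtract (−x²)·D = 2x⁵ + 9x⁴ + 9x³ + 2x². Remainder: 8x⁴ + 36x³ + 36x² + 8x.
Step 4: lead(8x⁴ + 36x³ + 36x² + 8x) ÷ lead(D) = 8x⁴ ÷ −2x³ = −4x. Subtract (−4x)·D = 8x⁴ + 36x³ + 36x² + 8x. Remainder: 0.

R = [0], so D(x) is a factor of P(x). yes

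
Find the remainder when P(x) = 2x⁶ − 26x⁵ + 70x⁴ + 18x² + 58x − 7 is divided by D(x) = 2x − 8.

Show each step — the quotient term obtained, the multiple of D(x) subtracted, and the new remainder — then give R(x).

Step 1: lead(2x⁶ − 26x⁵ + 70x⁴ + 18x² + 58x − 7) ÷ lead(D) = 2x⁶ ÷ 2x = x⁵. Subtract (x⁵)·D = 2x⁶ − 8x⁵. Remainder: −18x⁵ + 70x⁴ + 18x² + 58x − 7.
Step 2: lead(−18x⁵ + 70x⁴ + 18x² + 58x − 7) ÷ lead(D) = −18x⁵ ÷ 2x = −9x⁴. Subtract (−9x⁴)·D = −18x⁵ + 72x⁴. Remainder: −2x⁴ + 18x² + 58x − 7.
Step 3: lead(−2x⁴ + 18x² + 58x − 7) ÷ lead(D) = −2x⁴ ÷ 2x = −x³. Subtract (−x³)·D = −2x⁴ + 8x³. Remainder: −8x³ + 18x² + 58x − 7.
Step 4: lead(−8x³ + 18x² + 58x − 7) ÷ lead(D) = −8x³ ÷ 2x = −4x². Subtract (−4x²)·D = −8x³ + 32x². Remainder: −14x² + 58x − 7.
Step 5: lead(−14x² + 58x − 7) ÷ lead(D) = −14x² ÷ 2x = −7x. Subtract (−7x)·D = −14x² + 56x. Remainder: 2x − 7.
Step 6: lead(2x − 7) ÷ lead(D) = 2x ÷ 2x = 1. Subtract (1)·D = 2x − 8. Remainder: 1.

R(x) = 1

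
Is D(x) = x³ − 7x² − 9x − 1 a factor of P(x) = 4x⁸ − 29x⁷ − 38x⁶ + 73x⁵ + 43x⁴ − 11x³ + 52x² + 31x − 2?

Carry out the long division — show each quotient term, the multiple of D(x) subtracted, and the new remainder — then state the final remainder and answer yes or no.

R(x) = −5, so D(x) is not a factor of P(x). no

Step 1: lead(4x⁸ − 29x⁷ − 38x⁶ + 73x⁵ + 43x⁴ − 11x³ + 52x² + 31x − 2) ÷ lead(D) = 4x⁸ ÷ x³ = 4x⁵. Subtract (4x⁵)·D = 4x⁸ − 28x⁷ − 36x⁶ − 4x⁵. Remainder: −x⁷ − 2x⁶ + 77x⁵ + 43x⁴ − 11x³ + 52x² + 31x − 2.
Step 2: lead(−x⁷ − 2x⁶ + 77x⁵ + 43x⁴ − 11x³ + 52x² + 31x − 2) ÷ lead(D) = −x⁷ ÷ x³ = −x⁴. Subtract (−x⁴)·D = −x⁷ + 7x⁶ + 9x⁵ + x⁴. Remainder: −9x⁶ + 68x⁵ + 42x⁴ − 11x³ + 52x² + 31x − 2.
Step 3: lead(−9x⁶ + 68x⁵ + 42x⁴ − 11x³ + 52x² + 31x − 2) ÷ lead(D) = −9x⁶ ÷ x³ = −9x³. Subtract (−9x³)·D = −9x⁶ + 63x⁵ + 81x⁴ + 9x³. Remainder: 5x⁵ − 39x⁴ − 20x³ + 52x² + 31x − 2.
Step 4: lead(5x⁵ − 39x⁴ − 20x³ + 52x² + 31x − 2) ÷ lead(D) = 5x⁵ ÷ x³ = 5x². Subtract (5x²)·D = 5x⁵ − 35x⁴ − 45x³ − 5x². Remainder: −4x⁴ + 25x³ + 57x² + 31x − 2.
Step 5: lead(−4x⁴ + 25x³ + 57x² + 31x − 2) ÷ lead(D) = −4x⁴ ÷ x³ = −4x. Subtract (−4x)·D = −4x⁴ + 28x³ + 36x² + 4x. Remainder: −3x³ + 21x² + 27x − 2.
Step 6: lead(−3x³ + 21x² + 27x − 2) ÷ lead(D) = −3x³ ÷ x³ = −3. Subtract (−3)·D = −3x³ + 21x² + 27x + 3. Remainder: −5.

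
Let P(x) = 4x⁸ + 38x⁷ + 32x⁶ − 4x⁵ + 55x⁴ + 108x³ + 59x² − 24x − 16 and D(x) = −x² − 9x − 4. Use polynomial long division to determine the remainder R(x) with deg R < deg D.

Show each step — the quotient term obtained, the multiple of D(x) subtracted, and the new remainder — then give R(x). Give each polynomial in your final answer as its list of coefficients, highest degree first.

R = [0]

Step 1: lead(4x⁸ + 38x⁷ + 32x⁶ − 4x⁵ + 55x⁴ + 108x³ + 59x² − 24x − 16) ÷ lead(D) = 4x⁸ ÷ −x² = −4x⁶. Subtract (−4x⁶)·D = 4x⁸ + 36x⁷ + 16x⁶. Remainder: 2x⁷ + 16x⁶ − 4x⁵ + 55x⁴ + 108x³ + 59x² − 24x − 16.
Step 2: lead(2x⁷ + 16x⁶ − 4x⁵ + 55x⁴ + 108x³ + 59x² − 24x − 16) ÷ lead(D) = 2x⁷ ÷ −x² = −2x⁵. Subtract (−2x⁵)·D = 2x⁷ + 18x⁶ + 8x⁵. Remainder: −2x⁶ − 12x⁵ + 55x⁴ + 108x³ + 59x² − 24x − 16.
Step 3: lead(−2x⁶ − 12x⁵ + 55x⁴ + 108x³ + 59x² − 24x − 16) ÷ lead(D) = −2x⁶ ÷ −x² = 2x⁴. Subtract (2x⁴)·D = −2x⁶ − 18x⁵ − 8x⁴. Remainder: 6x⁵ + 63x⁴ + 108x³ + 59x² − 24x − 16.
Step 4: lead(6x⁵ + 63x⁴ + 108x³ + 59x² − 24x − 16) ÷ lead(D) = 6x⁵ ÷ −x² = −6x³. Subtract (−6x³)·D = 6x⁵ + 54x⁴ + 24x³. Remainder: 9x⁴ + 84x³ + 59x² − 24x − 16.
Step 5: lead(9x⁴ + 84x³ + 59x² − 24x − 16) ÷ lead(D) = 9x⁴ ÷ −x² = −9x². Subtract (−9x²)·D = 9x⁴ + 81x³ + 36x². Remainder: 3x³ + 23x² − 24x − 16.
Step 6: lead(3x³ + 23x² − 24x − 16) ÷ lead(D) = 3x³ ÷ −x² = −3x. Subtract (−3x)·D = 3x³ + 27x² + 12x. Remainder: −4x² − 36x − 16.
Step 7: lead(−4x² − 36x − 16) ÷ lead(D) = −4x² ÷ −x² = 4. Subtract (4)·D = −4x² − 36x − 16. Remainder: 0.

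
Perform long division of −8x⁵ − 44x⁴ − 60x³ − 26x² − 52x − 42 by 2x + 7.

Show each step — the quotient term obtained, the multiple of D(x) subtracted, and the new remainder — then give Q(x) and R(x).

Step 1: lead(−8x⁵ − 44x⁴ − 60x³ − 26x² − 52x − 42) ÷ lead(D) = −8x⁵ ÷ 2x = −4x⁴. Subtract (−4x⁴)·D = −8x⁵ − 28x⁴. Remainder: −16x⁴ − 60x³ − 26x² − 52x − 42.
Step 2: lead(−16x⁴ − 60x³ − 26x² − 52x − 42) ÷ lead(D) = −16x⁴ ÷ 2x = −8x³. Subtract (−8x³)·D = −16x⁴ − 56x³. Remainder: −4x³ − 26x² − 52x − 42.
Step 3: lead(−4x³ − 26x² − 52x − 42) ÷ lead(D) = −4x³ ÷ 2x = −2x². Subtract (−2x²)·D = −4x³ − 14x². Remainder: −12x² − 52x − 42.
Step 4: lead(−12x² − 52x − 42) ÷ lead(D) = −12x² ÷ 2x = −6x. Subtract (−6x)·D = −12x² − 42x. Remainder: −10x − 42.
Step 5: lead(−10x − 42) ÷ lead(D) = −10x ÷ 2x = −5. Subtract (−5)·D = −10x − 35. Remainder: −7.

Q(x) = −4x⁴ − 8x³ − 2x² − 6x − 5; R(x) = −7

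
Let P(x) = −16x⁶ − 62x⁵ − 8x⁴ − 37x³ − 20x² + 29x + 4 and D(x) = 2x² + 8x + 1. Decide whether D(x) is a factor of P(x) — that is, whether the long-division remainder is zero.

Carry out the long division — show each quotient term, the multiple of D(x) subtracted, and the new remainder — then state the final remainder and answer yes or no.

Step 1: lead(−16x⁶ − 62x⁵ − 8x⁴ − 37x³ − 20x² + 29x + 4) ÷ lead(D) = −16x⁶ ÷ 2x² = −8x⁴. Subtract (−8x⁴)·D = −16x⁶ − 64x⁵ − 8x⁴. Remainder: 2x⁵ − 37x³ − 20x² + 29x + 4.
Step 2: lead(2x⁵ − 37x³ − 20x² + 29x + 4) ÷ lead(D) = 2x⁵ ÷ 2x² = x³. Subtract (x³)·D = 2x⁵ + 8x⁴ + x³. Remainder: −8x⁴ − 38x³ − 20x² + 29x + 4.
Step 3: lead(−8x⁴ − 38x³ − 20x² + 29x + 4) ÷ lead(D) = −8x⁴ ÷ 2x² = −4x². Subtract (−4x²)·D = −8x⁴ − 32x³ − 4x². Remainder: −6x³ − 16x² + 29x + 4.
Step 4: lead(−6x³ − 16x² + 29x + 4) ÷ lead(D) = −6x³ ÷ 2x² = −3x. Subtract (−3x)·D = −6x³ − 24x² − 3x. Remainder: 8x² + 32x + 4.
Step 5: lead(8x² + 32x + 4) ÷ lead(D) = 8x² ÷ 2x² = 4. Subtract (4)·D = 8x² + 32x + 4. Remainder: 0.

R(x) = 0, so D(x) is a factor of P(x). yes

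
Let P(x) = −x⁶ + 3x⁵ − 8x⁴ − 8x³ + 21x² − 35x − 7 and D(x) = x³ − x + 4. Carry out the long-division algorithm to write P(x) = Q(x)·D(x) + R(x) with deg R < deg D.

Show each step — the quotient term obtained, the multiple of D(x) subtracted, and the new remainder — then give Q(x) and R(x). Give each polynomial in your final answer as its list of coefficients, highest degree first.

Q = [-1, 3, -9, -1]; R = [-3]

Step 1: lead(−x⁶ + 3x⁵ − 8x⁴ − 8x³ + 21x² − 35x − 7) ÷ lead(D) = −x⁶ ÷ x³ = −x³. Subtract (−x³)·D = −x⁶ + x⁴ − 4x³. Remainder: 3x⁵ − 9x⁴ − 4x³ + 21x² − 35x − 7.
Step 2: lead(3x⁵ − 9x⁴ − 4x³ + 21x² − 35x − 7) ÷ lead(D) = 3x⁵ ÷ x³ = 3x². Subtract (3x²)·D = 3x⁵ − 3x³ + 12x². Remainder: −9x⁴ − x³ + 9x² − 35x − 7.
Step 3: lead(−9x⁴ − x³ + 9x² − 35x − 7) ÷ lead(D) = −9x⁴ ÷ x³ = −9x. Subtract (−9x)·D = −9x⁴ + 9x² − 36x. Remainder: −x³ + x − 7.
Step 4: lead(−x³ + x − 7) ÷ lead(D) = −x³ ÷ x³ = −1. Subtract (−1)·D = −x³ + x − 4. Remainder: −3.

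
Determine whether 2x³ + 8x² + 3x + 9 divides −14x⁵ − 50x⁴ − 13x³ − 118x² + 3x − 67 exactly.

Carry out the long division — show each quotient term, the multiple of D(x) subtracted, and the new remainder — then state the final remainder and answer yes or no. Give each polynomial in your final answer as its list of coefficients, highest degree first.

Step 1: lead(−14x⁵ − 50x⁴ − 13x³ − 118x² + 3x − 67) ÷ lead(D) = −14x⁵ ÷ 2x³ = −7x². Subtract (−7x²)·D = −14x⁵ − 56x⁴ − 21x³ − 63x². Remainder: 6x⁴ + 8x³ − 55x² + 3x − 67.
Step 2: lead(6x⁴ + 8x³ − 55x² + 3x − 67) ÷ lead(D) = 6x⁴ ÷ 2x³ = 3x. Subtract (3x)·D = 6x⁴ + 24x³ + 9x² + 27x. Remainder: −16x³ − 64x² − 24x − 67.
Step 3: lead(−16x³ − 64x² − 24x − 67) ÷ lead(D) = −16x³ ÷ 2x³ = −8. Subtract (−8)·D = −16x³ − 64x² − 24x − 72. Remainder: 5.

R = [5], so D(x) is not a factor of P(x). no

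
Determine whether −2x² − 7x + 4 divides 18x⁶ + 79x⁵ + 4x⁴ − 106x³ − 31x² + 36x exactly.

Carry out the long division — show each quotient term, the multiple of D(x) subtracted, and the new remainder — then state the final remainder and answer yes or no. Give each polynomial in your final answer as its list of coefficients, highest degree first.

R = [0], so D(x) is a factor of P(x). yes

Step 1: lead(18x⁶ + 79x⁵ + 4x⁴ − 106x³ − 31x² + 36x) ÷ lead(D) = 18x⁶ ÷ −2x² = −9x⁴. Subtract (−9x⁴)·D = 18x⁶ + 63x⁵ − 36x⁴. Remainder: 16x⁵ + 40x⁴ − 106x³ − 31x² + 36x.
Step 2: lead(16x⁵ + 40x⁴ − 106x³ − 31x² + 36x) ÷ lead(D) = 16x⁵ ÷ −2x² = −8x³. Subtract (−8x³)·D = 16x⁵ + 56x⁴ − 32x³. Remainder: −16x⁴ − 74x³ − 31x² + 36x.
Step 3: lead(−16x⁴ − 74x³ − 31x² + 36x) ÷ lead(D) = −16x⁴ ÷ −2x² = 8x². Subtract (8x²)·D = −16x⁴ − 56x³ + 32x². Remainder: −18x³ − 63x² + 36x.
Step 4: lead(−18x³ − 63x² + 36x) ÷ lead(D) = −18x³ ÷ −2x² = 9x. Subtract (9x)·D = −18x³ − 63x² + 36x. Remainder: 0.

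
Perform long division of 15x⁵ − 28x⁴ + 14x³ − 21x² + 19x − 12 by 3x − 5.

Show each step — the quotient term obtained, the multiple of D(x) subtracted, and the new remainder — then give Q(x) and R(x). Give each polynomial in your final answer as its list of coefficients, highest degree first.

Step 1: lead(15x⁵ − 28x⁴ + 14x³ − 21x² + 19x − 12) ÷ lead(D) = 15x⁵ ÷ 3x = 5x⁴. Subtract (5x⁴)·D = 15x⁵ − 25x⁴. Remainder: −3x⁴ + 14x³ − 21x² + 19x − 12.
Step 2: lead(−3x⁴ + 14x³ − 21x² + 19x − 12) ÷ lead(D) = −3x⁴ ÷ 3x = −x³. Subtract (−x³)·D = −3x⁴ + 5x³. Remainder: 9x³ − 21x² + 19x − 12.
Step 3: lead(9x³ − 21x² + 19x − 12) ÷ lead(D) = 9x³ ÷ 3x = 3x². Subtract (3x²)·D = 9x³ − 15x². Remainder: −6x² + 19x − 12.
Step 4: lead(−6x² + 19x − 12) ÷ lead(D) = −6x² ÷ 3x = −2x. Subtract (−2x)·D = −6x² + 10x. Remainder: 9x − 12.
Step 5: lead(9x − 12) ÷ lead(D) = 9x ÷ 3x = 3. Subtract (3)·D = 9x − 15. Remainder: 3.

Q = [5, -1, 3, -2, 3]; R = [3]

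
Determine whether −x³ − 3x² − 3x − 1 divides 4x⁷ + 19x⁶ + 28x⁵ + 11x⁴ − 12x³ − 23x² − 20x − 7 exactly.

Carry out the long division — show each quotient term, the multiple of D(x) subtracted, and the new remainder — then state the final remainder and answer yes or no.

R(x) = 0, so D(x) is a factor of P(x). yes

Step 1: lead(4x⁷ + 19x⁶ + 28x⁵ + 11x⁴ − 12x³ − 23x² − 20x − 7) ÷ lead(D) = 4x⁷ ÷ −x³ = −4x⁴. Subtract (−4x⁴)·D = 4x⁷ + 12x⁶ + 12x⁵ + 4x⁴. Remainder: 7x⁶ + 16x⁵ + 7x⁴ − 12x³ − 23x² − 20x − 7.
Step 2: lead(7x⁶ + 16x⁵ + 7x⁴ − 12x³ − 23x² − 20x − 7) ÷ lead(D) = 7x⁶ ÷ −x³ = −7x³. Subtract (−7x³)·D = 7x⁶ + 21x⁵ + 21x⁴ + 7x³. Remainder: −5x⁵ − 14x⁴ − 19x³ − 23x² − 20x − 7.
Step 3: lead(−5x⁵ − 14x⁴ − 19x³ − 23x² − 20x − 7) ÷ lead(D) = −5x⁵ ÷ −x³ = 5x². Subtract (5x²)·D = −5x⁵ − 15x⁴ − 15x³ − 5x². Remainder: x⁴ − 4x³ − 18x² − 20x − 7.
Step 4: lead(x⁴ − 4x³ − 18x² − 20x − 7) ÷ lead(D) = x⁴ ÷ −x³ = −x. Subtract (−x)·D = x⁴ + 3x³ + 3x² + x. Remainder: −7x³ − 21x² − 21x − 7.
Step 5: lead(−7x³ − 21x² − 21x − 7) ÷ lead(D) = −7x³ ÷ −x³ = 7. Subtract (7)·D = −7x³ − 21x² − 21x − 7. Remainder: 0.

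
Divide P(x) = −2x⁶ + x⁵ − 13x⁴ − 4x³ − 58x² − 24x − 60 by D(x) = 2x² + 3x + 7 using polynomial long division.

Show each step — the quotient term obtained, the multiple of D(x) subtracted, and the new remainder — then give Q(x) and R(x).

Step 1: lead(−2x⁶ + x⁵ − 13x⁴ − 4x³ − 58x² − 24x − 60) ÷ lead(D) = −2x⁶ ÷ 2x² = −x⁴. Subtract (−x⁴)·D = −2x⁶ − 3x⁵ − 7x⁴. Remainder: 4x⁵ − 6x⁴ − 4x³ − 58x² − 24x − 60.
Step 2: lead(4x⁵ − 6x⁴ − 4x³ − 58x² − 24x − 60) ÷ lead(D) = 4x⁵ ÷ 2x² = 2x³. Subtract (2x³)·D = 4x⁵ + 6x⁴ + 14x³. Remainder: −12x⁴ − 18x³ − 58x² − 24x − 60.
Step 3: lead(−12x⁴ − 18x³ − 58x² − 24x − 60) ÷ lead(D) = −12x⁴ ÷ 2x² = −6x². Subtract (−6x²)·D = −12x⁴ − 18x³ − 42x². Remainder: −16x² − 24x − 60.
Step 4: lead(−16x² − 24x − 60) ÷ lead(D) = −16x² ÷ 2x² = −8. Subtract (−8)·D = −16x² − 24x − 56. Remainder: −4.

Q(x) = −x⁴ + 2x³ − 6x² − 8; R(x) = −4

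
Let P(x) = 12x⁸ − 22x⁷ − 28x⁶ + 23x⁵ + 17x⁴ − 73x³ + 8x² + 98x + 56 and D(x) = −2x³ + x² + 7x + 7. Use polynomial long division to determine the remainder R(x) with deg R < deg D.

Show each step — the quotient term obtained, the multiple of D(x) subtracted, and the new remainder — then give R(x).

R(x) = 0

Step 1: lead(12x⁸ − 22x⁷ − 28x⁶ + 23x⁵ + 17x⁴ − 73x³ + 8x² + 98x + 56) ÷ lead(D) = 12x⁸ ÷ −2x³ = −6x⁵. Subtract (−6x⁵)·D = 12x⁸ − 6x⁷ − 42x⁶ − 42x⁵. Remainder: −16x⁷ + 14x⁶ + 65x⁵ + 17x⁴ − 73x³ + 8x² + 98x + 56.
Step 2: lead(−16x⁷ + 14x⁶ + 65x⁵ + 17x⁴ − 73x³ + 8x² + 98x + 56) ÷ lead(D) = −16x⁷ ÷ −2x³ = 8x⁴. Subtract (8x⁴)·D = −16x⁷ + 8x⁶ + 56x⁵ + 56x⁴. Remainder: 6x⁶ + 9x⁵ − 39x⁴ − 73x³ + 8x² + 98x + 56.
Step 3: lead(6x⁶ + 9x⁵ − 39x⁴ − 73x³ + 8x² + 98x + 56) ÷ lead(D) = 6x⁶ ÷ −2x³ = −3x³. Subtract (−3x³)·D = 6x⁶ − 3x⁵ − 21x⁴ − 21x³. Remainder: 12x⁵ − 18x⁴ − 52x³ + 8x² + 98x + 56.
Step 4: lead(12x⁵ − 18x⁴ − 52x³ + 8x² + 98x + 56) ÷ lead(D) = 12x⁵ ÷ −2x³ = −6x². Subtract (−6x²)·D = 12x⁵ − 6x⁴ − 42x³ − 42x². Remainder: −12x⁴ − 10x³ + 50x² + 98x + 56.
Step 5: lead(−12x⁴ − 10x³ + 50x² + 98x + 56) ÷ lead(D) = −12x⁴ ÷ −2x³ = 6x. Subtract (6x)·D = −12x⁴ + 6x³ + 42x² + 42x. Remainder: −16x³ + 8x² + 56x + 56.
Step 6: lead(−16x³ + 8x² + 56x + 56) ÷ lead(D) = −16x³ ÷ −2x³ = 8. Subtract (8)·D = −16x³ + 8x² + 56x + 56. Remainder: 0.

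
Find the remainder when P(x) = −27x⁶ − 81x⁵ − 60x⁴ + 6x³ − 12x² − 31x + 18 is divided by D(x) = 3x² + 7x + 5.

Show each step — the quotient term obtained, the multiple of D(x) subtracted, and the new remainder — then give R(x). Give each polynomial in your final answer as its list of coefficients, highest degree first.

R = [8]

Step 1: lead(−27x⁶ − 81x⁵ − 60x⁴ + 6x³ − 12x² − 31x + 18) ÷ lead(D) = −27x⁶ ÷ 3x² = −9x⁴. Subtract (−9x⁴)·D = −27x⁶ − 63x⁵ − 45x⁴. Remainder: −18x⁵ − 15x⁴ + 6x³ − 12x² − 31x + 18.
Step 2: lead(−18x⁵ − 15x⁴ + 6x³ − 12x² − 31x + 18) ÷ lead(D) = −18x⁵ ÷ 3x² = −6x³. Subtract (−6x³)·D = −18x⁵ − 42x⁴ − 30x³. Remainder: 27x⁴ + 36x³ − 12x² − 31x + 18.
Step 3: lead(27x⁴ + 36x³ − 12x² − 31x + 18) ÷ lead(D) = 27x⁴ ÷ 3x² = 9x². Subtract (9x²)·D = 27x⁴ + 63x³ + 45x². Remainder: −27x³ − 57x² − 31x + 18.
Step 4: lead(−27x³ − 57x² − 31x + 18) ÷ lead(D) = −27x³ ÷ 3x² = −9x. Subtract (−9x)·D = −27x³ − 63x² − 45x. Remainder: 6x² + 14x + 18.
Step 5: lead(6x² + 14x + 18) ÷ lead(D) = 6x² ÷ 3x² = 2. Subtract (2)·D = 6x² + 14x + 10. Remainder: 8.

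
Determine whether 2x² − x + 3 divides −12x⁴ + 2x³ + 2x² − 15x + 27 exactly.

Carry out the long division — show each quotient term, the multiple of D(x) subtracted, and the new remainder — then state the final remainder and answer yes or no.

Step 1: lead(−12x⁴ + 2x³ + 2x² − 15x + 27) ÷ lead(D) = −12x⁴ ÷ 2x² = −6x². Subtract (−6x²)·D = −12x⁴ + 6x³ − 18x². Remainder: −4x³ + 20x² − 15x + 27.
Step 2: lead(−4x³ + 20x² − 15x + 27) ÷ lead(D) = −4x³ ÷ 2x² = −2x. Subtract (−2x)·D = −4x³ + 2x² − 6x. Remainder: 18x² − 9x + 27.
Step 3: lead(18x² − 9x + 27) ÷ lead(D) = 18x² ÷ 2x² = 9. Subtract (9)·D = 18x² − 9x + 27. Remainder: 0.

R(x) = 0, so D(x) is a factor of P(x). yes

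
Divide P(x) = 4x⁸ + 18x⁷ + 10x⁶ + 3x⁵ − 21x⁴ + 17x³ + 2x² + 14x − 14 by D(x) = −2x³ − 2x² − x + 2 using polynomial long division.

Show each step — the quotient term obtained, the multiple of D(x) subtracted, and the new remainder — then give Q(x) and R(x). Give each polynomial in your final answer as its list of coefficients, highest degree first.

Q = [-2, -7, 3, -3, 5, -9]; R = [-5, -5, 4]

Step 1: lead(4x⁸ + 18x⁷ + 10x⁶ + 3x⁵ − 21x⁴ + 17x³ + 2x² + 14x − 14) ÷ lead(D) = 4x⁸ ÷ −2x³ = −2x⁵. Subtract (−2x⁵)·D = 4x⁸ + 4x⁷ + 2x⁶ − 4x⁵. Remainder: 14x⁷ + 8x⁶ + 7x⁵ − 21x⁴ + 17x³ + 2x² + 14x − 14.
Step 2: lead(14x⁷ + 8x⁶ + 7x⁵ − 21x⁴ + 17x³ + 2x² + 14x − 14) ÷ lead(D) = 14x⁷ ÷ −2x³ = −7x⁴. Subtract (−7x⁴)·D = 14x⁷ + 14x⁶ + 7x⁵ − 14x⁴. Remainder: −6x⁶ − 7x⁴ + 17x³ + 2x² + 14x − 14.
Step 3: lead(−6x⁶ − 7x⁴ + 17x³ + 2x² + 14x − 14) ÷ lead(D) = −6x⁶ ÷ −2x³ = 3x³. Subtract (3x³)·D = −6x⁶ − 6x⁵ − 3x⁴ + 6x³. Remainder: 6x⁵ − 4x⁴ + 11x³ + 2x² + 14x − 14.
Step 4: lead(6x⁵ − 4x⁴ + 11x³ + 2x² + 14x − 14) ÷ lead(D) = 6x⁵ ÷ −2x³ = −3x². Subtract (−3x²)·D = 6x⁵ + 6x⁴ + 3x³ − 6x². Remainder: −10x⁴ + 8x³ + 8x² + 14x − 14.
Step 5: lead(−10x⁴ + 8x³ + 8x² + 14x − 14) ÷ lead(D) = −10x⁴ ÷ −2x³ = 5x. Subtract (5x)·D = −10x⁴ − 10x³ − 5x² + 10x. Remainder: 18x³ + 13x² + 4x − 14.
Step 6: lead(18x³ + 13x² + 4x − 14) ÷ lead(D) = 18x³ ÷ −2x³ = −9. Subtract (−9)·D = 18x³ + 18x² + 9x − 18. Remainder: −5x² − 5x + 4.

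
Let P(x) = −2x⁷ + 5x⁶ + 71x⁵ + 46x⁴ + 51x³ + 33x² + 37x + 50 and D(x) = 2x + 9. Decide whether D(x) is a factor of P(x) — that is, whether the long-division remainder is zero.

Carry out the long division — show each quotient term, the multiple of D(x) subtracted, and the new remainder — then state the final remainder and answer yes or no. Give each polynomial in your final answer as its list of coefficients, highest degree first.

R = [5], so D(x) is not a factor of P(x). no

Step 1: lead(−2x⁷ + 5x⁶ + 71x⁵ + 46x⁴ + 51x³ + 33x² + 37x + 50) ÷ lead(D) = −2x⁷ ÷ 2x = −x⁶. Subtract (−x⁶)·D = −2x⁷ − 9x⁶. Remainder: 14x⁶ + 71x⁵ + 46x⁴ + 51x³ + 33x² + 37x + 50.
Step 2: lead(14x⁶ + 71x⁵ + 46x⁴ + 51x³ + 33x² + 37x + 50) ÷ lead(D) = 14x⁶ ÷ 2x = 7x⁵. Subtract (7x⁵)·D = 14x⁶ + 63x⁵. Remainder: 8x⁵ + 46x⁴ + 51x³ + 33x² + 37x + 50.
Step 3: lead(8x⁵ + 46x⁴ + 51x³ + 33x² + 37x + 50) ÷ lead(D) = 8x⁵ ÷ 2x = 4x⁴. Subtract (4x⁴)·D = 8x⁵ + 36x⁴. Remainder: 10x⁴ + 51x³ + 33x² + 37x + 50.
Step 4: lead(10x⁴ + 51x³ + 33x² + 37x + 50) ÷ lead(D) = 10x⁴ ÷ 2x = 5x³. Subtract (5x³)·D = 10x⁴ + 45x³. Remainder: 6x³ + 33x² + 37x + 50.
Step 5: lead(6x³ + 33x² + 37x + 50) ÷ lead(D) = 6x³ ÷ 2x = 3x². Subtract (3x²)·D = 6x³ + 27x². Remainder: 6x² + 37x + 50.
Step 6: lead(6x² + 37x + 50) ÷ lead(D) = 6x² ÷ 2x = 3x. Subtract (3x)·D = 6x² + 27x. Remainder: 10x + 50.
Step 7: lead(10x + 50) ÷ lead(D) = 10x ÷ 2x = 5. Subtract (5)·D = 10x + 45. Remainder: 5.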